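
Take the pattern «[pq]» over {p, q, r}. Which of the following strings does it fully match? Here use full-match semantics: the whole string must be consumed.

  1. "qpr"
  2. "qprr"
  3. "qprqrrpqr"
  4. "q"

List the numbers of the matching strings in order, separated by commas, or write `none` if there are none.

4

1 → no match
2 → no match
3 → no match
4 → match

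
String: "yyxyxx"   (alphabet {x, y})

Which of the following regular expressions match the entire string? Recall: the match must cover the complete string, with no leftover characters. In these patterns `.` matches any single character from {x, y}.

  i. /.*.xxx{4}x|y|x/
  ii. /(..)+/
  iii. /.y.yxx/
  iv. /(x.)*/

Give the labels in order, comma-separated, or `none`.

i → no match
ii → match
iii → match
iv → no match

ii, iii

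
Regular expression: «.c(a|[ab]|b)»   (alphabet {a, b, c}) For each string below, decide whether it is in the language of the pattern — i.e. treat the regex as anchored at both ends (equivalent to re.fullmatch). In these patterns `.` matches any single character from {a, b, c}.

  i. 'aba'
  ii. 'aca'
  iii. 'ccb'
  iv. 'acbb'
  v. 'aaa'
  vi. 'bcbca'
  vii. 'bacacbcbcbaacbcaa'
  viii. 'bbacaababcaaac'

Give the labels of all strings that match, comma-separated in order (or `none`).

ii, iii

i → no match
ii → match
iii → match
iv → no match
v → no match
vi → no match
vii → no match
viii → no match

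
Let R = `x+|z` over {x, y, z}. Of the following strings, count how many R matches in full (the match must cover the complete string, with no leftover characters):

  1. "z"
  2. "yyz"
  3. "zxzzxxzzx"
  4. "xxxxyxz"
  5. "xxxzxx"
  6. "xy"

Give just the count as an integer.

1 → match
2 → no match
3 → no match
4 → no match
5 → no match
6 → no match
Total matched: 1

1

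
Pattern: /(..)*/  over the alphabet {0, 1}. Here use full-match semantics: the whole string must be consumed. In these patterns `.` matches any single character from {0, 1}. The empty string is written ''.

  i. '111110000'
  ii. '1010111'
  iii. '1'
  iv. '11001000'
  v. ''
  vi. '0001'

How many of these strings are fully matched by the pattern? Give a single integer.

3

i → no match
ii → no match
iii → no match
iv → match
v → match
vi → match
Total matched: 3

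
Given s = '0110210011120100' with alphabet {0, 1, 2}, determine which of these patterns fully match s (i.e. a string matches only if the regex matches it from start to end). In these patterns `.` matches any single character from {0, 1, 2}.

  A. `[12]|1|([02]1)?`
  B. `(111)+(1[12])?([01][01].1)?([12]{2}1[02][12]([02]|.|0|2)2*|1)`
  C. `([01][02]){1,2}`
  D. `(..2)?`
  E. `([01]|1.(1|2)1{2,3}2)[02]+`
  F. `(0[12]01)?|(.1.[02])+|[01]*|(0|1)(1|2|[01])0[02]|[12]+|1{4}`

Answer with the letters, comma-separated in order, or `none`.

F

A → no match
B → no match — must start with '111'
C → no match
D → no match
E → no match
F → match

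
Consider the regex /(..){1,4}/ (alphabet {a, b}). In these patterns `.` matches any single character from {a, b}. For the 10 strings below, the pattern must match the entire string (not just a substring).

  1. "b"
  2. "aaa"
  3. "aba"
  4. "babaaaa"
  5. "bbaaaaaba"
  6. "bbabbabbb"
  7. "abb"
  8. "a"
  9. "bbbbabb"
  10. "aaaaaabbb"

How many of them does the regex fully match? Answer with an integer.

1 → no match
2 → no match
3 → no match
4 → no match
5 → no match
6 → no match
7 → no match
8 → no match
9 → no match
10 → no match
Total matched: 0

0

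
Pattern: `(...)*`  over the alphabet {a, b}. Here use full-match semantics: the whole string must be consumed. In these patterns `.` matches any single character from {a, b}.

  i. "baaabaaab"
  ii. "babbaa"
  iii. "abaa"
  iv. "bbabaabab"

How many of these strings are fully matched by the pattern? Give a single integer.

i. "baaabaaab" → match
ii. "babbaa" → match
iii. "abaa" → no match
iv. "bbabaabab" → match
Total matched: 3

3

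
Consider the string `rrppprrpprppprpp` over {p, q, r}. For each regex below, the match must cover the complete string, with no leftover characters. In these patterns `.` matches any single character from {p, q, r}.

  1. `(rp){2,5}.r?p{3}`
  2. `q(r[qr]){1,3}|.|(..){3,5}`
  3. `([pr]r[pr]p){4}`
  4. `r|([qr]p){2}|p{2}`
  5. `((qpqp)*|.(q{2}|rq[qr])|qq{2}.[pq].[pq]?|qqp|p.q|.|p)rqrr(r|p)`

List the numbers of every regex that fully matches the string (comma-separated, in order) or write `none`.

3

1 → no match — must start with `rp`
2 → no match
3 → match
4 → no match
5 → no match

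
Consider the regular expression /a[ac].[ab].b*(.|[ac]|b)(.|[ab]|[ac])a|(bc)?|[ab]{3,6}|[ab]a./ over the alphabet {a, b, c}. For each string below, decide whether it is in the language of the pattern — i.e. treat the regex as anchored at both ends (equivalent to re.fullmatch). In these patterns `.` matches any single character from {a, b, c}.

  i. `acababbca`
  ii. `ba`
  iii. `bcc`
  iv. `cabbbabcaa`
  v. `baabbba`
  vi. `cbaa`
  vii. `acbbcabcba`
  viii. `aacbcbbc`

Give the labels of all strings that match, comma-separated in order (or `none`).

i

i → match
ii → no match
iii → no match
iv → no match
v → no match
vi → no match
vii → no match
viii → no match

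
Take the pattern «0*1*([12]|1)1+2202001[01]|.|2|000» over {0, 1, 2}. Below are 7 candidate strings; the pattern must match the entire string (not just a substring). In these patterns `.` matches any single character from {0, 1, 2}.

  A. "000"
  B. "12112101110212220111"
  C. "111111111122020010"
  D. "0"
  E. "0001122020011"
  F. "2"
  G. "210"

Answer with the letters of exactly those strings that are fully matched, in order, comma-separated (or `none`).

A → match
B → no match
C → match
D → match
E → match
F → match
G → no match

A, C, D, E, F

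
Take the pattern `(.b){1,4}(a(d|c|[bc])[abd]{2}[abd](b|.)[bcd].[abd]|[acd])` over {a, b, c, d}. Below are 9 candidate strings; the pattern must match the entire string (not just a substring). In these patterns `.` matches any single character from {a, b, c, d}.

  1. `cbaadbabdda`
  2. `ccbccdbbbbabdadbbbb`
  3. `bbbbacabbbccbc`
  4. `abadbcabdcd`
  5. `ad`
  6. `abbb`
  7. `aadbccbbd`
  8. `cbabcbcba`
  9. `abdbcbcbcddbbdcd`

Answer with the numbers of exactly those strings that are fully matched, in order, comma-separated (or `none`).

1 → no match
2 → no match
3 → no match
4 → no match
5 → no match
6 → no match
7 → no match
8 → match
9 → no match

8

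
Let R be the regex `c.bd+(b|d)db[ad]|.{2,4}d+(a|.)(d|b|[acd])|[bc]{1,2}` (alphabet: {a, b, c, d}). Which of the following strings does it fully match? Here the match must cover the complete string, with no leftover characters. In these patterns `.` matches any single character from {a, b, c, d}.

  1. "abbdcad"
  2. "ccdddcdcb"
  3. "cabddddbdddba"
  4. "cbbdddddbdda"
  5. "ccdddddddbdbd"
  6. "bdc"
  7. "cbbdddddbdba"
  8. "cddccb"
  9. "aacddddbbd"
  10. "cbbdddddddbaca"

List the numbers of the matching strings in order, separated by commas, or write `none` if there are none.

1. "abbdcad" → no match
2. "ccdddcdcb" → no match
3 → no match
4. "cbbdddddbdda" → no match
5 → no match
6. "bdc" → no match
7. "cbbdddddbdba" → match
8. "cddccb" → no match
9. "aacddddbbd" → no match
10 → no match

7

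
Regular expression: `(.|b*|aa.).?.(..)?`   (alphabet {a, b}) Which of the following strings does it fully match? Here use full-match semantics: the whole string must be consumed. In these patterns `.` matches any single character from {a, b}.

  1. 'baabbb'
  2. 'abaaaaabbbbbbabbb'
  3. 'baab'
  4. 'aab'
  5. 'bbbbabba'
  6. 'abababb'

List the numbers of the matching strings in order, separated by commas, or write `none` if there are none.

1 → no match
2 → no match
3 → match
4 → match
5 → match
6 → no match

3, 4, 5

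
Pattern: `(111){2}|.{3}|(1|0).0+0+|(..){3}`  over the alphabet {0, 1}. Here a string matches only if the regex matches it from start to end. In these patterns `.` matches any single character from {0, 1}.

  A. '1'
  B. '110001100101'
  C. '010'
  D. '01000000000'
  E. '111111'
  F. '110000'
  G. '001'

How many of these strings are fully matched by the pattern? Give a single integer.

5

A → no match
B → no match
C → match
D → match
E → match
F → match
G → match
Total matched: 5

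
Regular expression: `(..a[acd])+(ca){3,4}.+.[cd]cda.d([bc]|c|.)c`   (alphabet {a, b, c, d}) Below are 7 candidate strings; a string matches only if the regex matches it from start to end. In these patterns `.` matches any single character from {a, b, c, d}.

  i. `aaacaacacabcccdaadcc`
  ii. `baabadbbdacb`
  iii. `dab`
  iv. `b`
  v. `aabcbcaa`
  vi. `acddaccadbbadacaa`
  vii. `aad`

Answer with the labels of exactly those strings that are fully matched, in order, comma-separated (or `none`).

i → no match
ii → no match — must end with `c`
iii → no match — must end with `c`
iv → no match — must end with `c`
v → no match — must end with `c`
vi → no match — must end with `c`
vii → no match — must end with `c`

none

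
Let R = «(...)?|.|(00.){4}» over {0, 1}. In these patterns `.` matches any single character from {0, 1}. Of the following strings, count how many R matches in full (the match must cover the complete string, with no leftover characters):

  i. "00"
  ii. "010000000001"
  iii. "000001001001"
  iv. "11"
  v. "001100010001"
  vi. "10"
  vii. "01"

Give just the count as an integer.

i → no match
ii → no match
iii → match
iv → no match
v → no match
vi → no match
vii → no match
Total matched: 1

1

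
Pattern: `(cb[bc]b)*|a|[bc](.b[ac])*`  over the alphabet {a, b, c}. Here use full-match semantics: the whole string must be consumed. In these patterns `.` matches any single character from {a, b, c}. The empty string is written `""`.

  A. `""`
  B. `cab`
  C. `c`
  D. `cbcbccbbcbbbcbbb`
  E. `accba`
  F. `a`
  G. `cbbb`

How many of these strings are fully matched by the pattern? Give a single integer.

A → match
B → no match
C → match
D → no match
E → no match
F → match
G → match
Total matched: 4

4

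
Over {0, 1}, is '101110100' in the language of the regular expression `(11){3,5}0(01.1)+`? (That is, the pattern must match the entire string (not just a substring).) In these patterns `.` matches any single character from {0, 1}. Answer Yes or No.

Every match must start with '11', but '101110100' does not.

No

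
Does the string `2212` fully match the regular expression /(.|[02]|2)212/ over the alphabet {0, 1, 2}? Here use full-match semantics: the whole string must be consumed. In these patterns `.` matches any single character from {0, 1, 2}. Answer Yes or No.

Yes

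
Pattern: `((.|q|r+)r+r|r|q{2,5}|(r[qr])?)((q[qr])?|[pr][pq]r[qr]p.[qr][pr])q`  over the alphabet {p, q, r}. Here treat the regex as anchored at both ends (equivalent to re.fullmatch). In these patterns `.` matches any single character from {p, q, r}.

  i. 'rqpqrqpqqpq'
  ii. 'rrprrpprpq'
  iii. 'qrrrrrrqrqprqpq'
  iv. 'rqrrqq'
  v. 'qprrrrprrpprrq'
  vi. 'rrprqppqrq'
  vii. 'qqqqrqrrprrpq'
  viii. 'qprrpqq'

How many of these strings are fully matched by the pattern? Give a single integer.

i → match
ii → match
iii → match
iv → no match
v → no match
vi → match
vii → match
viii → no match
Total matched: 5

5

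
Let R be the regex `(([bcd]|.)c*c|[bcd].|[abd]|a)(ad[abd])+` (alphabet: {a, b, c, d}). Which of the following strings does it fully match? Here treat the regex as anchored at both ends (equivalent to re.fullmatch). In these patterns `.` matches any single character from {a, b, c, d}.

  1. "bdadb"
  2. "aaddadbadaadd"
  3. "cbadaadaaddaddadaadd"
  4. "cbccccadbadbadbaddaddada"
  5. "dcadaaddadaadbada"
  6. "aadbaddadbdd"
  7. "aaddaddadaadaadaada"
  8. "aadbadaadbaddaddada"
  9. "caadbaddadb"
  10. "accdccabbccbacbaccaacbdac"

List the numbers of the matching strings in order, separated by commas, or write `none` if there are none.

1, 2, 3, 5, 7, 8, 9

1 → match
2 → match
3 → match
4 → no match
5 → match
6 → no match
7 → match
8 → match
9 → match
10 → no match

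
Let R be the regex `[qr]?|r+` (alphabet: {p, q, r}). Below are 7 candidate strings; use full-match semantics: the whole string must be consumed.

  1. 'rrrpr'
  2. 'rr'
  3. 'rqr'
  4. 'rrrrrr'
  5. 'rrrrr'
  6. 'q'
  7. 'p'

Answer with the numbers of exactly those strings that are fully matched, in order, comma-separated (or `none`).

2, 4, 5, 6

1 → no match
2 → match
3 → no match
4 → match
5 → match
6 → match
7 → no match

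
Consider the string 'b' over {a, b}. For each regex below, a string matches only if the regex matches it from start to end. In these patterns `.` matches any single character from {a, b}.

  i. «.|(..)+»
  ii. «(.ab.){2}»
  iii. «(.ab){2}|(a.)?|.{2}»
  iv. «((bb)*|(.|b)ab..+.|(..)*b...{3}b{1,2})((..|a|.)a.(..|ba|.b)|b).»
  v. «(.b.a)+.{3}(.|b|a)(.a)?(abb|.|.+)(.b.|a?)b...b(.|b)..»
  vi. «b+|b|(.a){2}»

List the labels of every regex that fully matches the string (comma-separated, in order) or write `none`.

i → match
ii → no match
iii → no match
iv → no match
v → no match
vi → match

i, vi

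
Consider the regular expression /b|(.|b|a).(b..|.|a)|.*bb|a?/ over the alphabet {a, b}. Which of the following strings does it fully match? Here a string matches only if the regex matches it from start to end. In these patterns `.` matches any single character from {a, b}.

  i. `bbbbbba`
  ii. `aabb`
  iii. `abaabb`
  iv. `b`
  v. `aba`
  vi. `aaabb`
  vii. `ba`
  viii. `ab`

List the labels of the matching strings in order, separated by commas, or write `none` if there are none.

i → no match
ii → match
iii → match
iv → match
v → match
vi → match
vii → no match
viii → no match

ii, iii, iv, v, vi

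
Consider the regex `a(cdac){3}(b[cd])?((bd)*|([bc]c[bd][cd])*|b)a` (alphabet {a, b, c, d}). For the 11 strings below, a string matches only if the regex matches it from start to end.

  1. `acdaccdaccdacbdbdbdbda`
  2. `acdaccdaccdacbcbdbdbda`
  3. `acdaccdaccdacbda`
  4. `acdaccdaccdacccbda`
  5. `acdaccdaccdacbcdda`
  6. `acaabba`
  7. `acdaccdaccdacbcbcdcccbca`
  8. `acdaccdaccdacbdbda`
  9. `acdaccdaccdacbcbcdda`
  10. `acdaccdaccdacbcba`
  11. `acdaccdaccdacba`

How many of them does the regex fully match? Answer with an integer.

1 → match
2 → match
3 → match
4 → match
5 → match
6 → no match — must start with `acdac`
7 → match
8 → match
9 → match
10 → match
11 → match
Total matched: 10

10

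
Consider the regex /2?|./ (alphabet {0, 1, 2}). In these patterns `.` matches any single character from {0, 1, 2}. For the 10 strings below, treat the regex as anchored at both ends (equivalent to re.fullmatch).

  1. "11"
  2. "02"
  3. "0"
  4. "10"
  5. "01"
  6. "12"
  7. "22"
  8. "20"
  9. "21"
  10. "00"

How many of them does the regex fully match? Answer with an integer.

1 → no match
2 → no match
3 → match
4 → no match
5 → no match
6 → no match
7 → no match
8 → no match
9 → no match
10 → no match
Total matched: 1

1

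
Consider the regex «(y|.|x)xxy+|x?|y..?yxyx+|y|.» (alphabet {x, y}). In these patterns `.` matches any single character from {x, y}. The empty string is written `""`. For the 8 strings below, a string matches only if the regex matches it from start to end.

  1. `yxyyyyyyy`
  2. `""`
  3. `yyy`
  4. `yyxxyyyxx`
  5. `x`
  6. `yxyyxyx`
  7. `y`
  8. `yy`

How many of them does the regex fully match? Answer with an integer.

1. `yxyyyyyyy` → no match
2. `""` → match
3. `yyy` → no match
4. `yyxxyyyxx` → no match
5. `x` → match
6. `yxyyxyx` → match
7. `y` → match
8. `yy` → no match
Total matched: 4

4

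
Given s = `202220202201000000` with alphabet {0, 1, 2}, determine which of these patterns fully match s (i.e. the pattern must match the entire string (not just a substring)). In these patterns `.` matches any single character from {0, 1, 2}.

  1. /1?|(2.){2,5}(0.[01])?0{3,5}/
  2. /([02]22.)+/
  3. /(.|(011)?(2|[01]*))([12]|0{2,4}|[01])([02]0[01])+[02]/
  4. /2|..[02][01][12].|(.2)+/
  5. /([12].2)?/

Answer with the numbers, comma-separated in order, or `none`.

1

1 → match
2 → no match
3 → no match
4 → no match
5 → no match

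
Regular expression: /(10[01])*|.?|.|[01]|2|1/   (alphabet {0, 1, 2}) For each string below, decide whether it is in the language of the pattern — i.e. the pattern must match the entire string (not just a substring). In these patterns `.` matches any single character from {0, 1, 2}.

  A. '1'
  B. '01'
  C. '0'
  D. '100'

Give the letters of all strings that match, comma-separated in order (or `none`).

A. '1' → match
B. '01' → no match
C. '0' → match
D. '100' → match

A, C, D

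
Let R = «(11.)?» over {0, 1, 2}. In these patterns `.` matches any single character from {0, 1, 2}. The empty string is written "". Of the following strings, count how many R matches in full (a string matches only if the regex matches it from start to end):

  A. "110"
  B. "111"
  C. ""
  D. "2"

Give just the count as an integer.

3

A → match
B → match
C → match
D → no match
Total matched: 3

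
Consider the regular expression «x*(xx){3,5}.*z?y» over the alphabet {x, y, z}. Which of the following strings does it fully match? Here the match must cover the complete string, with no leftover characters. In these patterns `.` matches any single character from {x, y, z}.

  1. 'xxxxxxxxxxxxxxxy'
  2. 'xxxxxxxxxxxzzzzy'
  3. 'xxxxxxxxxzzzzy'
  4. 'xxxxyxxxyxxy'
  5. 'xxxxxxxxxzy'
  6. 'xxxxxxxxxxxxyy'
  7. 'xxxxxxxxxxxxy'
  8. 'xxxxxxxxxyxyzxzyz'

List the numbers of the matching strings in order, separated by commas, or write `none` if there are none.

1 → match
2 → match
3 → match
4 → no match
5 → match
6 → match
7 → match
8 → no match — must end with 'y'

1, 2, 3, 5, 6, 7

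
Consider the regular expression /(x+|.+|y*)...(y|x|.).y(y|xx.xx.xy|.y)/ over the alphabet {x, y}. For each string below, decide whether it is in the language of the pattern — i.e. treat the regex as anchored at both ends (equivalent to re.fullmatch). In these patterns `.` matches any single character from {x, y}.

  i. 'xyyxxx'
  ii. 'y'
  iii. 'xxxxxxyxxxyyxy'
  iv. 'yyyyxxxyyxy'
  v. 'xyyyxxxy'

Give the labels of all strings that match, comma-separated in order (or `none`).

iii, iv

i → no match
ii → no match
iii → match
iv → match
v → no match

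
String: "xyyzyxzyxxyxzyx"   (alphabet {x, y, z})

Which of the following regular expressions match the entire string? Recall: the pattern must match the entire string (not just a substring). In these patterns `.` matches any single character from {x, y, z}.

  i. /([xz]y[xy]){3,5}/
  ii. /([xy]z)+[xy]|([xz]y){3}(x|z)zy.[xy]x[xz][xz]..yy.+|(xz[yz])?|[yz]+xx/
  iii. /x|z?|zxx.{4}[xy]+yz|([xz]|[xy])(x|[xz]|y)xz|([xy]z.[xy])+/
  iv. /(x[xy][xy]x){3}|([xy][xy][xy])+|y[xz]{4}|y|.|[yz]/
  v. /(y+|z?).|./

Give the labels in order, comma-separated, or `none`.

i

i → match
ii → no match
iii → no match
iv → no match
v → no match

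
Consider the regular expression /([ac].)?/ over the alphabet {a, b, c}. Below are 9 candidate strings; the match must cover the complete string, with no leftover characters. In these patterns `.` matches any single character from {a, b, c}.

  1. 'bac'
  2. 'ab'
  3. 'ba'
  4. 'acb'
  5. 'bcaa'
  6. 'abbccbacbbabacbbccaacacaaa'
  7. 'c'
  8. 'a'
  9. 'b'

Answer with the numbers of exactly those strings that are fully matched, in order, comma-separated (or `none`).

1 → no match
2 → match
3 → no match
4 → no match
5 → no match
6 → no match
7 → no match
8 → no match
9 → no match

2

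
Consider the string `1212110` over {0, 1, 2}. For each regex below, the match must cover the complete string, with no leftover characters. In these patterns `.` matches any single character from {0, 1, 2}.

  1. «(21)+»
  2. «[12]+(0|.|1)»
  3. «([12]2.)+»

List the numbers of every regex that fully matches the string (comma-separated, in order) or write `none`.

1 → no match — must start with `21`
2 → match
3 → no match

2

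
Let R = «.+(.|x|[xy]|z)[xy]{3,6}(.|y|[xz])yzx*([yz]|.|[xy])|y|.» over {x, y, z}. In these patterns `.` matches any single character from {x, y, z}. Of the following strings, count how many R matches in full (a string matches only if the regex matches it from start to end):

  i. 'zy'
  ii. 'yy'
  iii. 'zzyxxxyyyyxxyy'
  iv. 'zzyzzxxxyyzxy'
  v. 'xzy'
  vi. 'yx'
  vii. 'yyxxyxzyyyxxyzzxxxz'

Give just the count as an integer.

i → no match
ii → no match
iii → no match
iv → match
v → no match
vi → no match
vii → no match
Total matched: 1

1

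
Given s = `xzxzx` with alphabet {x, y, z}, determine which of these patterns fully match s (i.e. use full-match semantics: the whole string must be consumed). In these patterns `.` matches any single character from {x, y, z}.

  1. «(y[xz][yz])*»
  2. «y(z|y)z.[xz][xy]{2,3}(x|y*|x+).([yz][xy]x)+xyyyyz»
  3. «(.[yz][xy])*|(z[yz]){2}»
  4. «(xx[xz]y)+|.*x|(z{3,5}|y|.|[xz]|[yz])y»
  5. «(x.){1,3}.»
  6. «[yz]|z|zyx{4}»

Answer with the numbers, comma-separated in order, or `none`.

4, 5

1 → no match
2 → no match — must start with `y`
3 → no match
4 → match
5 → match
6 → no match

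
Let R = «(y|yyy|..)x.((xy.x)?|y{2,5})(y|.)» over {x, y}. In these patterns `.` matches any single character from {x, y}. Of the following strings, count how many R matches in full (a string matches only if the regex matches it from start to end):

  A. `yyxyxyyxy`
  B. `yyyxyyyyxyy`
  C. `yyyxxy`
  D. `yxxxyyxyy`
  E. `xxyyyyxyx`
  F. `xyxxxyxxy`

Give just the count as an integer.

A → match
B → no match
C → match
D → no match
E → no match
F → match
Total matched: 3

3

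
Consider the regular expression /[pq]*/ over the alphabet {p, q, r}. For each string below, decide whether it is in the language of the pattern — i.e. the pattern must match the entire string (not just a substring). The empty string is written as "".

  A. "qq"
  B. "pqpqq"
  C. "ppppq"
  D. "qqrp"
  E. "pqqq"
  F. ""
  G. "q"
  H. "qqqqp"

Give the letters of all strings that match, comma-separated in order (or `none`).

A → match
B → match
C → match
D → no match
E → match
F → match
G → match
H → match

A, B, C, E, F, G, H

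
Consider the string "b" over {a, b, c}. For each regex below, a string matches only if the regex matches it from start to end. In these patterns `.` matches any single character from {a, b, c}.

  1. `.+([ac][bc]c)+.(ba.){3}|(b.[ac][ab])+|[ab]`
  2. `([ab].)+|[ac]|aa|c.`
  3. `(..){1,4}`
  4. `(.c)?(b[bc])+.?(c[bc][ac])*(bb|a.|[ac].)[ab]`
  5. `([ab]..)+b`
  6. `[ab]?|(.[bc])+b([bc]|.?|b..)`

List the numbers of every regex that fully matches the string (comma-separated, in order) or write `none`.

1 → match
2 → no match
3 → no match
4 → no match
5 → no match
6 → match

1, 6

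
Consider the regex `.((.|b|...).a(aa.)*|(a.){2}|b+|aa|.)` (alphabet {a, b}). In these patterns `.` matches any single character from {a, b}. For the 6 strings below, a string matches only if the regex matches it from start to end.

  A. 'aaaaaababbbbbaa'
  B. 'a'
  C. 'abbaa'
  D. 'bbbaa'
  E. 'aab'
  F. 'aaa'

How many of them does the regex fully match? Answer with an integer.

A → no match
B → no match
C → no match
D → no match
E → no match
F → match
Total matched: 1

1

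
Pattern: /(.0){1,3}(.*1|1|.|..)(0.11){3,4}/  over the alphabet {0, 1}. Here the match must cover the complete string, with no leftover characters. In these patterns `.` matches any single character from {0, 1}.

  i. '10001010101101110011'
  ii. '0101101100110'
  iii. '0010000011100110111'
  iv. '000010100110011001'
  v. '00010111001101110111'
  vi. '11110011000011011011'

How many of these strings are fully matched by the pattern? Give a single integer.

2

i → no match
ii → no match — must end with '11'
iii → match
iv → no match — must end with '11'
v → match
vi → no match
Total matched: 2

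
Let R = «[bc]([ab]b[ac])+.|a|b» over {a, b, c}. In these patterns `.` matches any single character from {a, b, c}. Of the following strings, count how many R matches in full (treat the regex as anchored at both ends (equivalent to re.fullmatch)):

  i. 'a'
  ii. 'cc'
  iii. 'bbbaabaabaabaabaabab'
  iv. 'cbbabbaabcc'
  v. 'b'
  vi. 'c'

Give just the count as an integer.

i → match
ii → no match
iii → match
iv → match
v → match
vi → no match
Total matched: 4

4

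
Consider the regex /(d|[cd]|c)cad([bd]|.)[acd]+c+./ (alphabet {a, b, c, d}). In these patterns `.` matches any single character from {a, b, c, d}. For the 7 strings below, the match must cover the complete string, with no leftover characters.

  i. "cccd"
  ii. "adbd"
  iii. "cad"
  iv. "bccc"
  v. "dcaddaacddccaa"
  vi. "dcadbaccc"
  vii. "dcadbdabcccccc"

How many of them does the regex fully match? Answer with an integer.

1

i. "cccd" → no match
ii. "adbd" → no match
iii. "cad" → no match
iv. "bccc" → no match
v → no match
vi. "dcadbaccc" → match
vii → no match
Total matched: 1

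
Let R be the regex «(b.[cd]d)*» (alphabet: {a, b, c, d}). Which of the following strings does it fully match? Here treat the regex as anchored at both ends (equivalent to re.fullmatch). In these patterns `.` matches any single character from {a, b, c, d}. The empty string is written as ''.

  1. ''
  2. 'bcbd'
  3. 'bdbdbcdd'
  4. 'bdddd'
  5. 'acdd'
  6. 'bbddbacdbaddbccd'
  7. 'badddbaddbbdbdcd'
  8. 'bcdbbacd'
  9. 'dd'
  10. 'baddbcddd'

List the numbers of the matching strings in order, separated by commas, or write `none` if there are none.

1, 6

1 → match
2 → no match
3 → no match
4 → no match
5 → no match
6 → match
7 → no match
8 → no match
9 → no match
10 → no match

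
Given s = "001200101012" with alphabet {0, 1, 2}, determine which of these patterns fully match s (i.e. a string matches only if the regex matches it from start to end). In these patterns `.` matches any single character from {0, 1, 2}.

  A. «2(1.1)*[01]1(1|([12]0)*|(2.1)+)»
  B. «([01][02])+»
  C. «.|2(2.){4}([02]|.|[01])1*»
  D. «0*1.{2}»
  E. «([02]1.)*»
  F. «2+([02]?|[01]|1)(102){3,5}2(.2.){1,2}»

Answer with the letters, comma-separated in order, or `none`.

B

A → no match — must start with "2"
B → match
C → no match
D → no match
E → no match
F → no match — must start with "2"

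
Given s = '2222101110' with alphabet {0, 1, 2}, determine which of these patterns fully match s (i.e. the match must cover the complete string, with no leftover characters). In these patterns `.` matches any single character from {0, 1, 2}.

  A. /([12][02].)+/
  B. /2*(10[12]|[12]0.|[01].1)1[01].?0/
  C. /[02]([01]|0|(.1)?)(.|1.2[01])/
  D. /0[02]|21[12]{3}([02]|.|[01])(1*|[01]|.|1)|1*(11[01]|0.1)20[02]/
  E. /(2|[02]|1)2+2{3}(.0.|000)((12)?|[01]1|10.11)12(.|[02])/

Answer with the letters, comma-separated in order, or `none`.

A → no match
B → match
C → no match
D → no match
E → no match

B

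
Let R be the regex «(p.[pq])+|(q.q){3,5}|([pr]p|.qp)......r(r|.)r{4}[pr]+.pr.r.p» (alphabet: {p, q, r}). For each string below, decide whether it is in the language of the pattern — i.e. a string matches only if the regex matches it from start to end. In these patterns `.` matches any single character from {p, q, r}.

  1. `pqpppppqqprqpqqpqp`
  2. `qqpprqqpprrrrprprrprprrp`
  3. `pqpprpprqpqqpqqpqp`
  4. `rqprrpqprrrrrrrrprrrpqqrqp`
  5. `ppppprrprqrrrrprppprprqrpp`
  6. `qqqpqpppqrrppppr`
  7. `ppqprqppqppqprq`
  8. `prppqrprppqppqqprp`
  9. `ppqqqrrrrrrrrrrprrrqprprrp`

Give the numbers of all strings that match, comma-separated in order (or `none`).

1 → match
2 → no match
3 → match
4 → no match
5 → match
6 → no match
7 → match
8 → no match
9 → match

1, 3, 5, 7, 9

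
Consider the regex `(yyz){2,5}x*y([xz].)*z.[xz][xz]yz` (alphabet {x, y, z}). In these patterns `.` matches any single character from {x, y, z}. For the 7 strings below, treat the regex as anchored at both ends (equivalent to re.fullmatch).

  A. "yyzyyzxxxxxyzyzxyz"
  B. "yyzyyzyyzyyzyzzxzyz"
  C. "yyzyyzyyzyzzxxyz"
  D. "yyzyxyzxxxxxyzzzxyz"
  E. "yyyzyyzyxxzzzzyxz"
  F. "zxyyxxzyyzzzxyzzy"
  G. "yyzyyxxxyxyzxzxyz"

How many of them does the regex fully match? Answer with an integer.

A → match
B → match
C → match
D → no match
E → no match — must start with "yyz"
F → no match — must start with "yyz"
G → no match
Total matched: 3

3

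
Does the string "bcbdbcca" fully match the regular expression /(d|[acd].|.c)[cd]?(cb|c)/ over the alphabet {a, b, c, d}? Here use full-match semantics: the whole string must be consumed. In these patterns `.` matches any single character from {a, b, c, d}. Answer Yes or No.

No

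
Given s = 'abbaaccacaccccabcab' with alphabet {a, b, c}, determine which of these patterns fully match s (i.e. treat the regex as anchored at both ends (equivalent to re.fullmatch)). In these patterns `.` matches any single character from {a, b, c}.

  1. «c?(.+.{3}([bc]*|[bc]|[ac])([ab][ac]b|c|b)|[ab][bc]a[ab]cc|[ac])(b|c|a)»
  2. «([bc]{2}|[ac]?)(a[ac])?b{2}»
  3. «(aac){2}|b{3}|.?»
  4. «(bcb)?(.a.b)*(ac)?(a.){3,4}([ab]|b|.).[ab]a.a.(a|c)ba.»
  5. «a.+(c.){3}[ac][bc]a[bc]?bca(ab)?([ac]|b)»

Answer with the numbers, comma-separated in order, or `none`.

5

1 → no match
2 → no match
3 → no match
4 → no match
5 → match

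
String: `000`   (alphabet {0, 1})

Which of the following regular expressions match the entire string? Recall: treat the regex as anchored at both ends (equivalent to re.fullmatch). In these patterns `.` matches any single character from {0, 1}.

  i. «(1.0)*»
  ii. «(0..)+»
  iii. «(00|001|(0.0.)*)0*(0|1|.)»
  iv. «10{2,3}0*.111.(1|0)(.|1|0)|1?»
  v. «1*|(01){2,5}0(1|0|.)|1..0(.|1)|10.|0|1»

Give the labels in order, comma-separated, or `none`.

ii, iii

i → no match
ii → match
iii → match
iv → no match
v → no match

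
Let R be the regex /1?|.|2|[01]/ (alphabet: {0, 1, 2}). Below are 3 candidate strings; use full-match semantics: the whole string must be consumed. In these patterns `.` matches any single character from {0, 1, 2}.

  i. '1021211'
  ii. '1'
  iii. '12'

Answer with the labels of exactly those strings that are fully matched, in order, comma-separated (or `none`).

ii

i → no match
ii → match
iii → no match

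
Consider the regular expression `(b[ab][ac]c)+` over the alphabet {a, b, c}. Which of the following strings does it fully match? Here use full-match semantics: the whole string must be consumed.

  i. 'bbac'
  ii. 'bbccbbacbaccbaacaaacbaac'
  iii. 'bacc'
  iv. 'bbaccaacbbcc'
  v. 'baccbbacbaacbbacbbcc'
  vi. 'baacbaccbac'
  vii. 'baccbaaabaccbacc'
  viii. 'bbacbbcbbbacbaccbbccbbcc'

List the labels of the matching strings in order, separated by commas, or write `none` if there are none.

i, iii, v

i → match
ii → no match
iii → match
iv → no match
v → match
vi → no match
vii → no match
viii → no match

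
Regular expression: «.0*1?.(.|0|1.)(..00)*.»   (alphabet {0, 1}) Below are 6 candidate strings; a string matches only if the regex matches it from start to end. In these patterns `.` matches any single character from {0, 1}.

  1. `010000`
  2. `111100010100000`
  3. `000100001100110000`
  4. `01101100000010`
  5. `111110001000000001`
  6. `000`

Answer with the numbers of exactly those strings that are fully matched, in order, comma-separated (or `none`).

1. `010000` → no match
2 → no match
3 → no match
4 → no match
5 → no match
6. `000` → no match

none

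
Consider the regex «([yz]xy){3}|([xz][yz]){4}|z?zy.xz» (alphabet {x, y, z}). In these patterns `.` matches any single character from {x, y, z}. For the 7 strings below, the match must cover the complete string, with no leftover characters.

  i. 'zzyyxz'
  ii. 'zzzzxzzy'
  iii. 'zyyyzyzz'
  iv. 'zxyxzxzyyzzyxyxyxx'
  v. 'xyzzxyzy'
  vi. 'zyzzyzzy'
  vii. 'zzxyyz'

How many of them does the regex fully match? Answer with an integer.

i → match
ii → match
iii → no match
iv → no match
v → match
vi → no match
vii → no match
Total matched: 3

3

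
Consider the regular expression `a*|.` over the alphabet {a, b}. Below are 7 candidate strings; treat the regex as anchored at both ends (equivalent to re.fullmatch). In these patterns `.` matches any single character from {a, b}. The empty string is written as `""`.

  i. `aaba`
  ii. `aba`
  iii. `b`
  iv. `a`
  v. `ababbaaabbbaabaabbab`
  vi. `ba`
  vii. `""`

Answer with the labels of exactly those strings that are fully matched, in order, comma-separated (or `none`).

iii, iv, vii

i → no match
ii → no match
iii → match
iv → match
v → no match
vi → no match
vii → match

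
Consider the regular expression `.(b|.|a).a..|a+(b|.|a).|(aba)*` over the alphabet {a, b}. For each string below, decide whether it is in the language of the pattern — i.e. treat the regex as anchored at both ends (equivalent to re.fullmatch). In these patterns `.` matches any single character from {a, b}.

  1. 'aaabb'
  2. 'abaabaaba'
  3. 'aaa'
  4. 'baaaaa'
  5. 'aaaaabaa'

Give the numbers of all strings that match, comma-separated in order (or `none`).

1, 2, 3, 4

1 → match
2 → match
3 → match
4 → match
5 → no match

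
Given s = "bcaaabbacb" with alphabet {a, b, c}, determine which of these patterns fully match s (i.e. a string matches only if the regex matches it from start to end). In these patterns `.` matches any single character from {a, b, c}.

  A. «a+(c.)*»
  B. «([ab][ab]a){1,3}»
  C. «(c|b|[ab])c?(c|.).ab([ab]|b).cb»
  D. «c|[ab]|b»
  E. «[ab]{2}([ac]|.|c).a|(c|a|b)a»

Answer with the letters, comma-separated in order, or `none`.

C

A → no match — must start with "a"
B → no match — must end with "a"
C → match
D → no match
E → no match — must end with "a"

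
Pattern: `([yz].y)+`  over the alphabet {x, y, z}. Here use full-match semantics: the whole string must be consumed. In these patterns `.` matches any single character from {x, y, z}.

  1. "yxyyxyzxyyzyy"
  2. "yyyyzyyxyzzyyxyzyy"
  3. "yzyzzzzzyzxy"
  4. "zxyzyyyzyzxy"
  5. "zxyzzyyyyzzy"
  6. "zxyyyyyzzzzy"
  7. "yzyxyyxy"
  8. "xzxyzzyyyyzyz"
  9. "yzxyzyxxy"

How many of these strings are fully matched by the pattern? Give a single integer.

3

1 → no match
2 → match
3 → no match
4 → match
5 → match
6 → no match
7 → no match
8 → no match — must end with "y"
9 → no match
Total matched: 3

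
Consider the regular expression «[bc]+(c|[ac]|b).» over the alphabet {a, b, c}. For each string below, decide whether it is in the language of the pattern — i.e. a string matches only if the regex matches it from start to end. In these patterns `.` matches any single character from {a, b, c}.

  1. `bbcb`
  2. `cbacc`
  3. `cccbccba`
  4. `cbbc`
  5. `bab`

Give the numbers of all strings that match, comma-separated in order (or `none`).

1. `bbcb` → match
2. `cbacc` → no match
3. `cccbccba` → match
4. `cbbc` → match
5. `bab` → match

1, 3, 4, 5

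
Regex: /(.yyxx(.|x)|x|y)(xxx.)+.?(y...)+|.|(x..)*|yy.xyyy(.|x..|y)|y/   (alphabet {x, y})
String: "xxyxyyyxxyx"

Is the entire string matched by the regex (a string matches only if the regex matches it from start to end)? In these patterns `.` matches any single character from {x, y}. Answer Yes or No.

No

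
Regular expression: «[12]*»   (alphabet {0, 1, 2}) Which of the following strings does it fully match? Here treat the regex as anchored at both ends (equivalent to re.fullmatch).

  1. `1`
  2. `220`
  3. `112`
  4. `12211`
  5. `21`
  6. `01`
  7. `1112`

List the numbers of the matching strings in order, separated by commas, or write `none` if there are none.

1, 3, 4, 5, 7

1 → match
2 → no match
3 → match
4 → match
5 → match
6 → no match
7 → match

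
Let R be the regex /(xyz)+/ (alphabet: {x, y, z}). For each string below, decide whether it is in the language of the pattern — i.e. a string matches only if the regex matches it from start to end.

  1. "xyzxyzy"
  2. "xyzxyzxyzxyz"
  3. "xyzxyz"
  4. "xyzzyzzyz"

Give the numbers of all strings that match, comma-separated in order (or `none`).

2, 3

1 → no match — must end with "xyz"
2 → match
3 → match
4 → no match — must end with "xyz"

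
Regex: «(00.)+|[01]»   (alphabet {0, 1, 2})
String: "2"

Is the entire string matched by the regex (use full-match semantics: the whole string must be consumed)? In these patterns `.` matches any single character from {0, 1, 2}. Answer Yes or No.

No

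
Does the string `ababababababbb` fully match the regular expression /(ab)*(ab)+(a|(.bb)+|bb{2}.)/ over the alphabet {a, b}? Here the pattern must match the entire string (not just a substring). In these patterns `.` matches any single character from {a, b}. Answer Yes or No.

No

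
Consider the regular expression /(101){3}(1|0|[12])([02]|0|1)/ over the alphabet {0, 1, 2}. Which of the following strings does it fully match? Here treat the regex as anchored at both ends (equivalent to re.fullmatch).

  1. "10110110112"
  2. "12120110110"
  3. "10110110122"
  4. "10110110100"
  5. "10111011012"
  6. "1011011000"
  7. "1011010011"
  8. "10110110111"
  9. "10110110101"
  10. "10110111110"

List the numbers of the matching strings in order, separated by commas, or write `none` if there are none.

1, 3, 4, 8, 9

1 → match
2 → no match — must start with "101"
3 → match
4 → match
5 → no match
6 → no match
7 → no match
8 → match
9 → match
10 → no match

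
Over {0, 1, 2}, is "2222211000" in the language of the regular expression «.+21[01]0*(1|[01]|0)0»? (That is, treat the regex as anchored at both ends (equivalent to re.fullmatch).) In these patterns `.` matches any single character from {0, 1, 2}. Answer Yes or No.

Yes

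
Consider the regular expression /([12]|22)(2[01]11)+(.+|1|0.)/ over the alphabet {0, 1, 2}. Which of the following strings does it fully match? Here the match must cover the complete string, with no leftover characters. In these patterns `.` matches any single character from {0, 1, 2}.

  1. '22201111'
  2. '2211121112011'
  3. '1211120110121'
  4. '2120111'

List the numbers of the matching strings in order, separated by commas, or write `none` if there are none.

1, 2, 3

1 → match
2 → match
3 → match
4 → no match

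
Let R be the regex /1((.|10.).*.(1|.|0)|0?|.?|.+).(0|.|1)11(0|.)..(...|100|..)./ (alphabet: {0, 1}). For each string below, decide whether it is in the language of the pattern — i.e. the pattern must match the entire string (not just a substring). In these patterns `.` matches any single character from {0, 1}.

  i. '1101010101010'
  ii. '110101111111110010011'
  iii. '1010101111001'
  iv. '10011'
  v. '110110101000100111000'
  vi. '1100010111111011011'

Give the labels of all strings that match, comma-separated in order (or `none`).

i → no match
ii → match
iii → no match
iv. '10011' → no match
v → no match
vi → match

ii, vi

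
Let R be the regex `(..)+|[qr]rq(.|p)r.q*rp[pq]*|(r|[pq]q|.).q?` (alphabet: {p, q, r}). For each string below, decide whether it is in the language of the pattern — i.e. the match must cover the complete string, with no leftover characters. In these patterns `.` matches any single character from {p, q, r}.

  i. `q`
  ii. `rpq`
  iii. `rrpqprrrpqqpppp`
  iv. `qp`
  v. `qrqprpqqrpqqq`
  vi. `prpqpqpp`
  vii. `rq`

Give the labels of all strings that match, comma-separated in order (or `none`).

i → no match
ii → match
iii → no match
iv → match
v → match
vi → match
vii → match

ii, iv, v, vi, vii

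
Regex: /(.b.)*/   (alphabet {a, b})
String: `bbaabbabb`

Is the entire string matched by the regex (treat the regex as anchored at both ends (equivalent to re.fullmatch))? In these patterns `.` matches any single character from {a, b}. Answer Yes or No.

Yes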